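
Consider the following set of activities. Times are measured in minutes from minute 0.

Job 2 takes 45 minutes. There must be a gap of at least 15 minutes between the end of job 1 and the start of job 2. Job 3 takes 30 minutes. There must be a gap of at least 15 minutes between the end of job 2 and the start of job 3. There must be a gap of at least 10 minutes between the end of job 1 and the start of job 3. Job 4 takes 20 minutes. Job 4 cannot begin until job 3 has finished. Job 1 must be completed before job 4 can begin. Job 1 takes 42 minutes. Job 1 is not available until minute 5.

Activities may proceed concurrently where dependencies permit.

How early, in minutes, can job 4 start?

Job 1 waits on its own release at minute 5, so it starts at minute 5 and finishes at 5 + 42 = minute 47.
After job 1 (finishes minute 47, plus 15-minute gap → minute 62), job 2 can start at minute 62 and finishes at minute 107.
Job 3 cannot start until job 2 (finishes minute 107, plus 15-minute gap → minute 122); job 1 (finishes minute 47, plus 10-minute gap → minute 57). The controlling bound is minute 122, so job 3 finishes at 122 + 30 = minute 152.
Job 4 waits on job 3 (finishes minute 152); job 1 (finishes minute 47). The latest of these is minute 152, which is the earliest job 4 can start.

152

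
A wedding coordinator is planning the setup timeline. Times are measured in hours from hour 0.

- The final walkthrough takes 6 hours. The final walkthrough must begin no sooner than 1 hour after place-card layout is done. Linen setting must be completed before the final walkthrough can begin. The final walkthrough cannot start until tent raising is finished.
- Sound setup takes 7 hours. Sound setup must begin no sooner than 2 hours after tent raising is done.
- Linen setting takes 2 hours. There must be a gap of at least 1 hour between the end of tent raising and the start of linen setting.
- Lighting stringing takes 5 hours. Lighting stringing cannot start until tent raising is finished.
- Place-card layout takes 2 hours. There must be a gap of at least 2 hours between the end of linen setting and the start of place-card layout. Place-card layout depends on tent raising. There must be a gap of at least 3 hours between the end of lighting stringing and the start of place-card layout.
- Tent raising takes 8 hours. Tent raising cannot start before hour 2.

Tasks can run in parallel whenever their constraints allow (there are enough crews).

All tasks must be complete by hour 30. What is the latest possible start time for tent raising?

5

To finish by hour 30, the final walkthrough (duration 6) must start no later than hour 24.
Place-card layout feeds into the final walkthrough (must start by hour 24, minus 1-hour gap → hour 23); so place-card layout must finish by hour 23 and therefore start by hour 21.
Linen setting feeds place-card layout (must start by hour 21, minus 2-hour gap → hour 19); the final walkthrough (must start by hour 24). Taking the minimum, linen setting must finish by hour 19 and start by 19 − 2 = hour 17.
Lighting stringing has to be done before place-card layout (must start by hour 21, minus 3-hour gap → hour 18). That means finishing by hour 18, i.e. starting by 18 − 5 = hour 13.
Nothing follows sound setup; the deadline of hour 30 is its only limit. It must start by 30 − 7 = hour 23.
Tent raising has several dependents: linen setting (must start by hour 17, minus 1-hour gap → hour 16); lighting stringing (must start by hour 13); sound setup (must start by hour 23, minus 2-hour gap → hour 21); place-card layout (must start by hour 21); the final walkthrough (must start by hour 24). The earliest of those limits is hour 13, so tent raising must start by 13 − 8 = hour 5.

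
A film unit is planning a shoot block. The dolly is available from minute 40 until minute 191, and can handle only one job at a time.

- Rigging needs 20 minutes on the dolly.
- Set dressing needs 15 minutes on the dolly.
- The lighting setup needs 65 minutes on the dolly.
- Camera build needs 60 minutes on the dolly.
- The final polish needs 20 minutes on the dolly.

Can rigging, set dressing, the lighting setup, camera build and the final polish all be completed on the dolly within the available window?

No

The dolly window is 191 − 40 = 151 minutes.
Running back to back, the jobs need 20 + 15 + 65 + 60 + 20 = 180 minutes on the dolly.
Since 180 > 151, they cannot all fit.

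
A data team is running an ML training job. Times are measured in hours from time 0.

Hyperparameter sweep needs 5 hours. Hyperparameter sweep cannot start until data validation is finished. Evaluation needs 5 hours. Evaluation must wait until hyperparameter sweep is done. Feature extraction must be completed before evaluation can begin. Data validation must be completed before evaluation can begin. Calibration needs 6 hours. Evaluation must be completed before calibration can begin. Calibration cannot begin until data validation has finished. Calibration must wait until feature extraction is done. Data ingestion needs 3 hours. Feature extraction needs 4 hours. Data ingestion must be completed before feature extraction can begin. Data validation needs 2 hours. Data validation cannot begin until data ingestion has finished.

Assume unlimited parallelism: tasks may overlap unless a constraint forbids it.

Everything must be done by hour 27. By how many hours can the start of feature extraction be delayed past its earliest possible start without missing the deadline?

Data ingestion can start immediately at hour 0; it finishes at hour 3.
Feature extraction cannot begin until data ingestion (finishes hour 3). It runs from hour 3 to 3 + 4 = hour 7.

Working backward from the deadline:
To finish by hour 27, calibration (duration 6) must start no later than hour 21.
Since calibration (must start by hour 21) depends on it, evaluation must finish by hour 21. Backing off its 5-hour duration gives a latest start of hour 16.
For feature extraction: evaluation (must start by hour 16); calibration (must start by hour 21). The most restrictive is hour 16; with a 4-hour duration, feature extraction must start by hour 12.
So feature extraction can start as early as hour 3 and as late as hour 12, giving 12 − 3 = 9 hours of slack.

9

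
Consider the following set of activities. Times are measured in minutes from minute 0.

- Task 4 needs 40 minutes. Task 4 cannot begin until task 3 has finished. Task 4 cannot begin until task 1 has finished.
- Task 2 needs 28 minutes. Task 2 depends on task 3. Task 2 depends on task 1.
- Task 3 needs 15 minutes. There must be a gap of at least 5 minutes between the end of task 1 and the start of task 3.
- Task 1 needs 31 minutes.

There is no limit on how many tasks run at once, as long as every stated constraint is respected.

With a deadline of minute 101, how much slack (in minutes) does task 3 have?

10

Task 1 can start immediately at minute 0; it finishes at minute 31.
Task 3 cannot begin until task 1 (finishes minute 31, plus 5-minute gap → minute 36). It runs from minute 36 to 36 + 15 = minute 51.

Working backward from the deadline:
Task 2 must finish by minute 101; it takes 28 minutes, so it must start by 101 − 28 = minute 73.
To finish by minute 101, task 4 (duration 40) must start no later than minute 61.
Task 3 feeds task 2 (must start by minute 73); task 4 (must start by minute 61). Taking the minimum, task 3 must finish by minute 61 and start by 61 − 15 = minute 46.
So task 3 can start as early as minute 36 and as late as minute 46, giving 46 − 36 = 10 minutes of slack.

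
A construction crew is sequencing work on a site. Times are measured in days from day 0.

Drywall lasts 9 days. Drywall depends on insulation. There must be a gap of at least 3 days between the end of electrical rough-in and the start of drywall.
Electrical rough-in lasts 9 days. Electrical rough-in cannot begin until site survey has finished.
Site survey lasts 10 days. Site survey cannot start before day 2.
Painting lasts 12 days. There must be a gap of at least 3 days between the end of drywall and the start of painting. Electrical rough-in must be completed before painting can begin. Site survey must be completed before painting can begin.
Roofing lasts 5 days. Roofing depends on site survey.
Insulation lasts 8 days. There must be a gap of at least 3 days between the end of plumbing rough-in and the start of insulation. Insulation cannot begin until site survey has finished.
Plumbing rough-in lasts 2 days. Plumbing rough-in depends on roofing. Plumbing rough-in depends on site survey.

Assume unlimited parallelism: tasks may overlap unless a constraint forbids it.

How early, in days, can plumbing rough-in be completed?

After its own release at day 2, site survey can start at day 2 and finishes at day 12.
Roofing cannot begin until site survey (finishes day 12). It runs from day 12 to 12 + 5 = day 17.
Plumbing rough-in has to wait for roofing (finishes day 17); site survey (finishes day 12). The latest of these is day 17, so plumbing rough-in runs day 17 to 17 + 2 = day 19.

19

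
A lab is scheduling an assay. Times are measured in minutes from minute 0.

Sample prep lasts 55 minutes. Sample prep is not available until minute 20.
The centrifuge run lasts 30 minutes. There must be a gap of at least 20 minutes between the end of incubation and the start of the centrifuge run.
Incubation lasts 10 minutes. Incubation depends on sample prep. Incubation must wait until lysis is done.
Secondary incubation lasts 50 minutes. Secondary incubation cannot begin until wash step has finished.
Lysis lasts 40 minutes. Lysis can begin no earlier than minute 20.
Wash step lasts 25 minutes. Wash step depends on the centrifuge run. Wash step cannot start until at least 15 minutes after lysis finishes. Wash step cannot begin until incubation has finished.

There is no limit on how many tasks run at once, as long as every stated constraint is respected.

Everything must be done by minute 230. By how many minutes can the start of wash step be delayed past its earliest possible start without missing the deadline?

After its own release at minute 20, lysis can start at minute 20 and finishes at minute 60.
Sample prep cannot begin until its own release at minute 20. It runs from minute 20 to 20 + 55 = minute 75.
Incubation needs all of sample prep (finishes minute 75); lysis (finishes minute 60). That puts its earliest start at minute 75; it finishes at 75 + 10 = minute 85.
The centrifuge run waits on incubation (finishes minute 85, plus 20-minute gap → minute 105), so it starts at minute 105 and finishes at 105 + 30 = minute 135.
Wash step needs all of the centrifuge run (finishes minute 135); lysis (finishes minute 60, plus 15-minute gap → minute 75); incubation (finishes minute 85). That puts its earliest start at minute 135; it finishes at 135 + 25 = minute 160.

Working backward from the deadline:
Secondary incubation must finish by minute 230; it takes 50 minutes, so it must start by 230 − 50 = minute 180.
Wash step feeds into secondary incubation (must start by minute 180); so wash step must finish by minute 180 and therefore start by minute 155.
So wash step can start as early as minute 135 and as late as minute 155, giving 155 − 135 = 20 minutes of slack.

20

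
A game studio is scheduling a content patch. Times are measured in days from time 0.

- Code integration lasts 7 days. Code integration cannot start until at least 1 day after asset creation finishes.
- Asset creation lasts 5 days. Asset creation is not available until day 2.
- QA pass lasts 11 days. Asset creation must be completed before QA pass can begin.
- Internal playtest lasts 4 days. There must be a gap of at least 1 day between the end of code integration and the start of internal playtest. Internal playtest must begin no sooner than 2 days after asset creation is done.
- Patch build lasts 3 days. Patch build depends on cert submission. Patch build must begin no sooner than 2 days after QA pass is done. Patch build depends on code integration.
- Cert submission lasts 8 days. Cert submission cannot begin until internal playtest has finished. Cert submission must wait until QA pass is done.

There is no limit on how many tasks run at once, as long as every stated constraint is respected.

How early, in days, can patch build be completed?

Asset creation cannot begin until its own release at day 2. It runs from day 2 to 2 + 5 = day 7.
After asset creation (finishes day 7), QA pass can start at day 7 and finishes at day 18.
Code integration waits on asset creation (finishes day 7, plus 1-day gap → day 8), so it starts at day 8 and finishes at 8 + 7 = day 15.
Internal playtest cannot start until code integration (finishes day 15, plus 1-day gap → day 16); asset creation (finishes day 7, plus 2-day gap → day 9). The controlling bound is day 16, so internal playtest finishes at 16 + 4 = day 20.
Cert submission has to wait for internal playtest (finishes day 20); QA pass (finishes day 18). The latest of these is day 20, so cert submission runs day 20 to 20 + 8 = day 28.
Patch build has to wait for cert submission (finishes day 28); QA pass (finishes day 18, plus 2-day gap → day 20); code integration (finishes day 15). The latest of these is day 28, so patch build runs day 28 to 28 + 3 = day 31.

31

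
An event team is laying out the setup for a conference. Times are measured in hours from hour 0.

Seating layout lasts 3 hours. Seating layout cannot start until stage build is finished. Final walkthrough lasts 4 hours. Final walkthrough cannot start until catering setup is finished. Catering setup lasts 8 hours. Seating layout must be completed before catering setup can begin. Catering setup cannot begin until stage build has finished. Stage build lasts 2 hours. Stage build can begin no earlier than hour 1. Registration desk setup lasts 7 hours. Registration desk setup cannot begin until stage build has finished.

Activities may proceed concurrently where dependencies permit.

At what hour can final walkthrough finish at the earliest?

After its own release at hour 1, stage build can start at hour 1 and finishes at hour 3.
After stage build (finishes hour 3), seating layout can start at hour 3 and finishes at hour 6.
For catering setup: seating layout (finishes hour 6); stage build (finishes hour 3). Taking the maximum gives a start of hour 6, and it finishes at 6 + 8 = hour 14.
Final walkthrough cannot begin until catering setup (finishes hour 14). It runs from hour 14 to 14 + 4 = hour 18.

18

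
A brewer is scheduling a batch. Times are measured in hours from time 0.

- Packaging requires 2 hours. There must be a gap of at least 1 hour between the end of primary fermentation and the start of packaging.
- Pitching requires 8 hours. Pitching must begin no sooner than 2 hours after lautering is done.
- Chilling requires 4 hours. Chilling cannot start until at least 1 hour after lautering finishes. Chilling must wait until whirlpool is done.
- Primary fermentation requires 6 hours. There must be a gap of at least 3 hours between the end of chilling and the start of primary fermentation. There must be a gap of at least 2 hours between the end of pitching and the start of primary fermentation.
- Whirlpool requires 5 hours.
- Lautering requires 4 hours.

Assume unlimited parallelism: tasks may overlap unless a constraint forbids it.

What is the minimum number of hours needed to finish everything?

Nothing blocks whirlpool, so it runs from hour 0 to hour 5.
Lautering has no prerequisites, so it starts at hour 0 and finishes at hour 4.
Pitching waits on lautering (finishes hour 4, plus 2-hour gap → hour 6), so it starts at hour 6 and finishes at 6 + 8 = hour 14.
Chilling cannot start until lautering (finishes hour 4, plus 1-hour gap → hour 5); whirlpool (finishes hour 5). The controlling bound is hour 5, so chilling finishes at 5 + 4 = hour 9.
For primary fermentation: chilling (finishes hour 9, plus 3-hour gap → hour 12); pitching (finishes hour 14, plus 2-hour gap → hour 16). Taking the maximum gives a start of hour 16, and it finishes at 16 + 6 = hour 22.
Packaging cannot begin until primary fermentation (finishes hour 22, plus 1-hour gap → hour 23). It runs from hour 23 to 23 + 2 = hour 25.
All tasks are finished once the last one completes. Finish times: Lautering at 4, Whirlpool at 5, Chilling at 9, Pitching at 14, Primary fermentation at 22, Packaging at 25. The latest is hour 25.

25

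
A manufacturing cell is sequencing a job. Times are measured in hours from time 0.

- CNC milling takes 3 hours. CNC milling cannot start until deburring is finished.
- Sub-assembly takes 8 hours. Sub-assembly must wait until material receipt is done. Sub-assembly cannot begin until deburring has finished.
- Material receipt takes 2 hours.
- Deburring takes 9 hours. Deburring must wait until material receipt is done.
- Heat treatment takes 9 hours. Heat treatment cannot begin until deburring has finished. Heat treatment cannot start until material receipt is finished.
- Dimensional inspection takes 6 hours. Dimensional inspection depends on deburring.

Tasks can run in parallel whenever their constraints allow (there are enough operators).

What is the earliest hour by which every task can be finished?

Material receipt has no prerequisites, so it starts at hour 0 and finishes at hour 2.
After material receipt (finishes hour 2), deburring can start at hour 2 and finishes at hour 11.
Sub-assembly cannot start until material receipt (finishes hour 2); deburring (finishes hour 11). The controlling bound is hour 11, so sub-assembly finishes at 11 + 8 = hour 19.
After deburring (finishes hour 11), dimensional inspection can start at hour 11 and finishes at hour 17.
Heat treatment has to wait for deburring (finishes hour 11); material receipt (finishes hour 2). The latest of these is hour 11, so heat treatment runs hour 11 to 11 + 9 = hour 20.
CNC milling cannot begin until deburring (finishes hour 11). It runs from hour 11 to 11 + 3 = hour 14.
All tasks are finished once the last one completes. Finish times: Material receipt at 2, Deburring at 11, CNC milling at 14, Heat treatment at 20, Dimensional inspection at 17, Sub-assembly at 19. The latest is hour 20.

20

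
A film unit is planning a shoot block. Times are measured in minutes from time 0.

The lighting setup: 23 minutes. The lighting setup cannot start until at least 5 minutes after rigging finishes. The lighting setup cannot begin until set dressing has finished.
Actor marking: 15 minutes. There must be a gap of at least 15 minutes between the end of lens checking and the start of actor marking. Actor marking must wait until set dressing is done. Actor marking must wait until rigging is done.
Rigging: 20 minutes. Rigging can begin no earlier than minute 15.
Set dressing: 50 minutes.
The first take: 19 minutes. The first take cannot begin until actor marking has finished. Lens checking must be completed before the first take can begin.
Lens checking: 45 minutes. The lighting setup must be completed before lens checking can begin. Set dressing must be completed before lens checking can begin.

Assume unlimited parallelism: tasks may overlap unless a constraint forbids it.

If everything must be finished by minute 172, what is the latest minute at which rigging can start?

The first take must finish by minute 172; it takes 19 minutes, so it must start by 172 − 19 = minute 153.
Actor marking has to be done before the first take (must start by minute 153). That means finishing by minute 153, i.e. starting by 153 − 15 = minute 138.
For lens checking: actor marking (must start by minute 138, minus 15-minute gap → minute 123); the first take (must start by minute 153). The most restrictive is minute 123; with a 45-minute duration, lens checking must start by minute 78.
The lighting setup must finish before lens checking (must start by minute 78). With a 23-minute duration, the lighting setup must start by 78 − 23 = minute 55.
For rigging: the lighting setup (must start by minute 55, minus 5-minute gap → minute 50); actor marking (must start by minute 138). The most restrictive is minute 50; with a 20-minute duration, rigging must start by minute 30.

30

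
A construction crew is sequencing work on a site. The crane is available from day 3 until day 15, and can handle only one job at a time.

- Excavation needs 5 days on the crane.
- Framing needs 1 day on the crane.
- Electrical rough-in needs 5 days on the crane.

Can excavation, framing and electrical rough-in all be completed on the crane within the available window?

Yes

The crane window is 15 − 3 = 12 days.
Running back to back, the jobs need 5 + 1 + 5 = 11 days on the crane.
Since 11 ≤ 12, they fit within the window.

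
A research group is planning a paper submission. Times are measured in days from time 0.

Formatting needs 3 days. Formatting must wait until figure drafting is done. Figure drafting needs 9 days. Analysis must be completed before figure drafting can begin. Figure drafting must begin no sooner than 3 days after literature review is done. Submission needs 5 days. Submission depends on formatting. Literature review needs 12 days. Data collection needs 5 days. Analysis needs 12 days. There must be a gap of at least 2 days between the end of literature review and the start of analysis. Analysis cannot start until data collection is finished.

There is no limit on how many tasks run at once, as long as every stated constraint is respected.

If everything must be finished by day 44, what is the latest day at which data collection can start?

Submission has no dependents, so it just needs to finish by day 44. Starting by 44 − 5 = day 39 achieves that.
Formatting must finish before submission (must start by day 39). With a 3-day duration, formatting must start by 39 − 3 = day 36.
Figure drafting must finish before formatting (must start by day 36). With a 9-day duration, figure drafting must start by 36 − 9 = day 27.
Since figure drafting (must start by day 27) depends on it, analysis must finish by day 27. Backing off its 12-day duration gives a latest start of day 15.
Data collection feeds into analysis (must start by day 15); so data collection must finish by day 15 and therefore start by day 10.

10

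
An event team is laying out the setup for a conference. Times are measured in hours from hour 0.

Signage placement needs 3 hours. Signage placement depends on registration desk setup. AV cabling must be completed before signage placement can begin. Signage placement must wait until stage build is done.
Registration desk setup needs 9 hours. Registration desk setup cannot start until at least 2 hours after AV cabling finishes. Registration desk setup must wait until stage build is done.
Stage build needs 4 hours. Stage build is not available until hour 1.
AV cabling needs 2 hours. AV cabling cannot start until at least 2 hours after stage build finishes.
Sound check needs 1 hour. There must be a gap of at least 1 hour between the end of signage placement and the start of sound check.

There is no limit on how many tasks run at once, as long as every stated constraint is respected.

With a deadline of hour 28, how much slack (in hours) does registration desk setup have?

Stage build cannot begin until its own release at hour 1. It runs from hour 1 to 1 + 4 = hour 5.
After stage build (finishes hour 5, plus 2-hour gap → hour 7), AV cabling can start at hour 7 and finishes at hour 9.
Registration desk setup has to wait for AV cabling (finishes hour 9, plus 2-hour gap → hour 11); stage build (finishes hour 5). The latest of these is hour 11, so registration desk setup runs hour 11 to 11 + 9 = hour 20.

Working backward from the deadline:
Sound check has no dependents, so it just needs to finish by hour 28. Starting by 28 − 1 = hour 27 achieves that.
Signage placement must finish before sound check (must start by hour 27, minus 1-hour gap → hour 26). With a 3-hour duration, signage placement must start by 26 − 3 = hour 23.
Registration desk setup must finish before signage placement (must start by hour 23). With a 9-hour duration, registration desk setup must start by 23 − 9 = hour 14.
So registration desk setup can start as early as hour 11 and as late as hour 14, giving 14 − 11 = 3 hours of slack.

3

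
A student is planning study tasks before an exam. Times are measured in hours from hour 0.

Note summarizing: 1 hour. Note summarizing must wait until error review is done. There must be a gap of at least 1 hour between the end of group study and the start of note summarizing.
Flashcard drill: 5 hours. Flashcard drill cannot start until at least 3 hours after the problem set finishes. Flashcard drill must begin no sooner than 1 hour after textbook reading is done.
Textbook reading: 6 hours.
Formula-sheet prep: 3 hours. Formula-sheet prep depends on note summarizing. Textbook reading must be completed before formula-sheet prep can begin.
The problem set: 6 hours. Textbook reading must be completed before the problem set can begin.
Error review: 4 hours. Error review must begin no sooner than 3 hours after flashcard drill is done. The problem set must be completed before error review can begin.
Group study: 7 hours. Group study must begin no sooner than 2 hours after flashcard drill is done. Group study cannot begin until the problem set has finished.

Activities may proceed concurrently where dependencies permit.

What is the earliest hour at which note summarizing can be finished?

Textbook reading can start immediately at hour 0; it finishes at hour 6.
After textbook reading (finishes hour 6), the problem set can start at hour 6 and finishes at hour 12.
Flashcard drill needs all of the problem set (finishes hour 12, plus 3-hour gap → hour 15); textbook reading (finishes hour 6, plus 1-hour gap → hour 7). That puts its earliest start at hour 15; it finishes at 15 + 5 = hour 20.
Group study cannot start until flashcard drill (finishes hour 20, plus 2-hour gap → hour 22); the problem set (finishes hour 12). The controlling bound is hour 22, so group study finishes at 22 + 7 = hour 29.
Error review has to wait for flashcard drill (finishes hour 20, plus 3-hour gap → hour 23); the problem set (finishes hour 12). The latest of these is hour 23, so error review runs hour 23 to 23 + 4 = hour 27.
For note summarizing: error review (finishes hour 27); group study (finishes hour 29, plus 1-hour gap → hour 30). Taking the maximum gives a start of hour 30, and it finishes at 30 + 1 = hour 31.

31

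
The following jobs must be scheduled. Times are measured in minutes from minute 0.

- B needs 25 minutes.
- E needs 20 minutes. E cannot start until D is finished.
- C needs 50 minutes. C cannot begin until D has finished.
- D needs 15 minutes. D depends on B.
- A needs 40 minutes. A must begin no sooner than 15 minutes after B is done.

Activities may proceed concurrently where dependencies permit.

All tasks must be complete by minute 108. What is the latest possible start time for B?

A must finish by minute 108; it takes 40 minutes, so it must start by 108 − 40 = minute 68.
Nothing follows C; the deadline of minute 108 is its only limit. It must start by 108 − 50 = minute 58.
Nothing follows E; the deadline of minute 108 is its only limit. It must start by 108 − 20 = minute 88.
D must finish in time for C (must start by minute 58); E (must start by minute 88). The tightest is minute 58, so D must start by 58 − 15 = minute 43.
For B: A (must start by minute 68, minus 15-minute gap → minute 53); D (must start by minute 43). The most restrictive is minute 43; with a 25-minute duration, B must start by minute 18.

18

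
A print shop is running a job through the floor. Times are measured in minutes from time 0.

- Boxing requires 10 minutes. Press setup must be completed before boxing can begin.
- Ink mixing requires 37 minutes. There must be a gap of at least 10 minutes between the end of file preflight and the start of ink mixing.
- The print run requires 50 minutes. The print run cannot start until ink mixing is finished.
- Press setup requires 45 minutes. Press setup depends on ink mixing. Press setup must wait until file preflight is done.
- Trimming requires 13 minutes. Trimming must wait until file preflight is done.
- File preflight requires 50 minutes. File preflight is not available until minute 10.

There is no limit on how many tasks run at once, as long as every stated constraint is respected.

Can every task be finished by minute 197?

File preflight cannot begin until its own release at minute 10. It runs from minute 10 to 10 + 50 = minute 60.
Trimming waits on file preflight (finishes minute 60), so it starts at minute 60 and finishes at 60 + 13 = minute 73.
After file preflight (finishes minute 60, plus 10-minute gap → minute 70), ink mixing can start at minute 70 and finishes at minute 107.
The print run waits on ink mixing (finishes minute 107), so it starts at minute 107 and finishes at 107 + 50 = minute 157.
Press setup has to wait for ink mixing (finishes minute 107); file preflight (finishes minute 60). The latest of these is minute 107, so press setup runs minute 107 to 107 + 45 = minute 152.
Boxing waits on press setup (finishes minute 152), so it starts at minute 152 and finishes at 152 + 10 = minute 162.
Every task is finished by minute 162, which is no later than the deadline of 197, so the schedule is feasible.

Yes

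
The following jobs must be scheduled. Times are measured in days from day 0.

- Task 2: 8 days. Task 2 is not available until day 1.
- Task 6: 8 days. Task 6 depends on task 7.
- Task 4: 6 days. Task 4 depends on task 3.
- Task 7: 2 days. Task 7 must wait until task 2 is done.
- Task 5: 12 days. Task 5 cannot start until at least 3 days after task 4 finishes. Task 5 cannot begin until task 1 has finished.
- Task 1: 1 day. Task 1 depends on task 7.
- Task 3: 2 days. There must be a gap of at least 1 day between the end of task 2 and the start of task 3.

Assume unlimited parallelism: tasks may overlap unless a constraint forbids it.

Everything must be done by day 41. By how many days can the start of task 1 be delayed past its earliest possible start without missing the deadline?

Task 2 cannot begin until its own release at day 1. It runs from day 1 to 1 + 8 = day 9.
After task 2 (finishes day 9), task 7 can start at day 9 and finishes at day 11.
Task 1 waits on task 7 (finishes day 11), so it starts at day 11 and finishes at 11 + 1 = day 12.

Working backward from the deadline:
Task 5 has no dependents, so it just needs to finish by day 41. Starting by 41 − 12 = day 29 achieves that.
Task 1 must finish before task 5 (must start by day 29). With a 1-day duration, task 1 must start by 29 − 1 = day 28.
So task 1 can start as early as day 11 and as late as day 28, giving 28 − 11 = 17 days of slack.

17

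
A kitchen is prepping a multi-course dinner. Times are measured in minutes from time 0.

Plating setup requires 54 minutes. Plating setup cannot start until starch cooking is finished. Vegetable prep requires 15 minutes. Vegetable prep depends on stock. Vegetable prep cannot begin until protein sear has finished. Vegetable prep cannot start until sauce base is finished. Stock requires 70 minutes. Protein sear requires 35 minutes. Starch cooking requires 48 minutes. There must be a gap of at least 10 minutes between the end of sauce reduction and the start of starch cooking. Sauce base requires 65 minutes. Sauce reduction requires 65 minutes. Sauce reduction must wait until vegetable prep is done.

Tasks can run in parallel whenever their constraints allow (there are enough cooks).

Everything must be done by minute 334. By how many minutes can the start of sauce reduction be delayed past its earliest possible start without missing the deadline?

72

Protein sear has no prerequisites, so it starts at minute 0 and finishes at minute 35.
Sauce base can start immediately at minute 0; it finishes at minute 65.
Stock can start immediately at minute 0; it finishes at minute 70.
Vegetable prep cannot start until stock (finishes minute 70); protein sear (finishes minute 35); sauce base (finishes minute 65). The controlling bound is minute 70, so vegetable prep finishes at 70 + 15 = minute 85.
Sauce reduction cannot begin until vegetable prep (finishes minute 85). It runs from minute 85 to 85 + 65 = minute 150.

Working backward from the deadline:
Plating setup must finish by minute 334; it takes 54 minutes, so it must start by 334 − 54 = minute 280.
Since plating setup (must start by minute 280) depends on it, starch cooking must finish by minute 280. Backing off its 48-minute duration gives a latest start of minute 232.
Sauce reduction has to be done before starch cooking (must start by minute 232, minus 10-minute gap → minute 222). That means finishing by minute 222, i.e. starting by 222 − 65 = minute 157.
So sauce reduction can start as early as minute 85 and as late as minute 157, giving 157 − 85 = 72 minutes of slack.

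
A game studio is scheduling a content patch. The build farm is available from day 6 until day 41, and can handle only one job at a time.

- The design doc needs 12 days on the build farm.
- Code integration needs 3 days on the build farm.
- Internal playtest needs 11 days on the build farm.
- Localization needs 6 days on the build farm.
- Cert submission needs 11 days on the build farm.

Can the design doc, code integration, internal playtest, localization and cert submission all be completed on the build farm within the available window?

The build farm window is 41 − 6 = 35 days.
Running back to back, the jobs need 12 + 3 + 11 + 6 + 11 = 43 days on the build farm.
Since 43 > 35, they cannot all fit.

No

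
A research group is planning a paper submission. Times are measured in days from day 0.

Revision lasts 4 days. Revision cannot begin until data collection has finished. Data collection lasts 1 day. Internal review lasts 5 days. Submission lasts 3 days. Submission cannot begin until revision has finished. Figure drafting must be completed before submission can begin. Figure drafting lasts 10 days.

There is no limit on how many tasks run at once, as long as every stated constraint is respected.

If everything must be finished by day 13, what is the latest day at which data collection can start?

Submission has no dependents, so it just needs to finish by day 13. Starting by 13 − 3 = day 10 achieves that.
Since submission (must start by day 10) depends on it, revision must finish by day 10. Backing off its 4-day duration gives a latest start of day 6.
Data collection feeds into revision (must start by day 6); so data collection must finish by day 6 and therefore start by day 5.

5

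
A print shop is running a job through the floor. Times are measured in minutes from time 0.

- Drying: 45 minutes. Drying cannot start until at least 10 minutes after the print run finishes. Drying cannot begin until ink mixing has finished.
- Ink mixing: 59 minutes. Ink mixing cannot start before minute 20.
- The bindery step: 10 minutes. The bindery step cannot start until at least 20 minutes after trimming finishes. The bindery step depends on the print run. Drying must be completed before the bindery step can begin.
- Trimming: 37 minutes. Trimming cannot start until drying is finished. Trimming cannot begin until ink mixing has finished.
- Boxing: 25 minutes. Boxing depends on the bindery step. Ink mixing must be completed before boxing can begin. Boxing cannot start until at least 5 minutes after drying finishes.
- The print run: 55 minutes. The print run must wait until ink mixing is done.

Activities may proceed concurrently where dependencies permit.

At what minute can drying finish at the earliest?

After its own release at minute 20, ink mixing can start at minute 20 and finishes at minute 79.
The print run waits on ink mixing (finishes minute 79), so it starts at minute 79 and finishes at 79 + 55 = minute 134.
Drying needs all of the print run (finishes minute 134, plus 10-minute gap → minute 144); ink mixing (finishes minute 79). That puts its earliest start at minute 144; it finishes at 144 + 45 = minute 189.

189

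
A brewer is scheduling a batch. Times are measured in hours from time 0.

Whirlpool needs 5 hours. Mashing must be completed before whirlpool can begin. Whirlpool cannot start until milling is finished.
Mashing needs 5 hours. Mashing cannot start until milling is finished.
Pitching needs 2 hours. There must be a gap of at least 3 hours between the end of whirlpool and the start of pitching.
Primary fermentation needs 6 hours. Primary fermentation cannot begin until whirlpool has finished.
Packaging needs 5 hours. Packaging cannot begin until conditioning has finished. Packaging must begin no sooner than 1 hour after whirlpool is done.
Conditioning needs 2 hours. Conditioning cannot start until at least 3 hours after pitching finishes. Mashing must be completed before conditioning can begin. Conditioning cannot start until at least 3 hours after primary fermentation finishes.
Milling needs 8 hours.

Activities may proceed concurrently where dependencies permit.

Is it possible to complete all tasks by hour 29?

Nothing blocks milling, so it runs from hour 0 to hour 8.
Mashing waits on milling (finishes hour 8), so it starts at hour 8 and finishes at 8 + 5 = hour 13.
Whirlpool has to wait for mashing (finishes hour 13); milling (finishes hour 8). The latest of these is hour 13, so whirlpool runs hour 13 to 13 + 5 = hour 18.
Primary fermentation cannot begin until whirlpool (finishes hour 18). It runs from hour 18 to 18 + 6 = hour 24.
Pitching cannot begin until whirlpool (finishes hour 18, plus 3-hour gap → hour 21). It runs from hour 21 to 21 + 2 = hour 23.
Conditioning has to wait for pitching (finishes hour 23, plus 3-hour gap → hour 26); mashing (finishes hour 13); primary fermentation (finishes hour 24, plus 3-hour gap → hour 27). The latest of these is hour 27, so conditioning runs hour 27 to 27 + 2 = hour 29.
For packaging: conditioning (finishes hour 29); whirlpool (finishes hour 18, plus 1-hour gap → hour 19). Taking the maximum gives a start of hour 29, and it finishes at 29 + 5 = hour 34.
The earliest everything can be done is hour 34, which is after the deadline of 29, so it is not possible.

No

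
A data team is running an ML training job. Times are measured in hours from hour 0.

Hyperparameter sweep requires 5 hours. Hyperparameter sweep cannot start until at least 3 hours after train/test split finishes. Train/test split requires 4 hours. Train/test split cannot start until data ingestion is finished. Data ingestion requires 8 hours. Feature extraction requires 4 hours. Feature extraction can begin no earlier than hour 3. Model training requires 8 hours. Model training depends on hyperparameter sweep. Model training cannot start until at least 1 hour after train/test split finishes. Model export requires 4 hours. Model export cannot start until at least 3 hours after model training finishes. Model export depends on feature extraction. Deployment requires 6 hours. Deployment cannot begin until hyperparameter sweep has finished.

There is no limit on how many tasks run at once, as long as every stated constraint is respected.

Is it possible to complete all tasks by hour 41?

Yes

Feature extraction waits on its own release at hour 3, so it starts at hour 3 and finishes at 3 + 4 = hour 7.
Data ingestion has no prerequisites, so it starts at hour 0 and finishes at hour 8.
After data ingestion (finishes hour 8), train/test split can start at hour 8 and finishes at hour 12.
After train/test split (finishes hour 12, plus 3-hour gap → hour 15), hyperparameter sweep can start at hour 15 and finishes at hour 20.
Deployment waits on hyperparameter sweep (finishes hour 20), so it starts at hour 20 and finishes at 20 + 6 = hour 26.
Model training has to wait for hyperparameter sweep (finishes hour 20); train/test split (finishes hour 12, plus 1-hour gap → hour 13). The latest of these is hour 20, so model training runs hour 20 to 20 + 8 = hour 28.
Model export has to wait for model training (finishes hour 28, plus 3-hour gap → hour 31); feature extraction (finishes hour 7). The latest of these is hour 31, so model export runs hour 31 to 31 + 4 = hour 35.
Every task is finished by hour 35, which is no later than the deadline of 41, so the schedule is feasible.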